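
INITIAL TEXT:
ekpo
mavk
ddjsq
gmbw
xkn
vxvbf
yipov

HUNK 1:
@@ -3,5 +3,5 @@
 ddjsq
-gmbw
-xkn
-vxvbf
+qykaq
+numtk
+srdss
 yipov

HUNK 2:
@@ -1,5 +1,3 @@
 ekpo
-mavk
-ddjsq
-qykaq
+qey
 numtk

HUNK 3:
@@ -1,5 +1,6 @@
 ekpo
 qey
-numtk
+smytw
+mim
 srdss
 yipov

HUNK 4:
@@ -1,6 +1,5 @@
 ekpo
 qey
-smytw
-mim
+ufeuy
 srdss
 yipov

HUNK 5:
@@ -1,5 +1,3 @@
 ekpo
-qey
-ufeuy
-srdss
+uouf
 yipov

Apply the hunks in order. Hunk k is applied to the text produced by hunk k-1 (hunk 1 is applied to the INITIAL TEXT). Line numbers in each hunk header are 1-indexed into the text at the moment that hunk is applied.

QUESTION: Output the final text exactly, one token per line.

Hunk 1: at line 3 remove [gmbw,xkn,vxvbf] add [qykaq,numtk,srdss] -> 7 lines: ekpo mavk ddjsq qykaq numtk srdss yipov
Hunk 2: at line 1 remove [mavk,ddjsq,qykaq] add [qey] -> 5 lines: ekpo qey numtk srdss yipov
Hunk 3: at line 1 remove [numtk] add [smytw,mim] -> 6 lines: ekpo qey smytw mim srdss yipov
Hunk 4: at line 1 remove [smytw,mim] add [ufeuy] -> 5 lines: ekpo qey ufeuy srdss yipov
Hunk 5: at line 1 remove [qey,ufeuy,srdss] add [uouf] -> 3 lines: ekpo uouf yipov

Answer: ekpo
uouf
yipov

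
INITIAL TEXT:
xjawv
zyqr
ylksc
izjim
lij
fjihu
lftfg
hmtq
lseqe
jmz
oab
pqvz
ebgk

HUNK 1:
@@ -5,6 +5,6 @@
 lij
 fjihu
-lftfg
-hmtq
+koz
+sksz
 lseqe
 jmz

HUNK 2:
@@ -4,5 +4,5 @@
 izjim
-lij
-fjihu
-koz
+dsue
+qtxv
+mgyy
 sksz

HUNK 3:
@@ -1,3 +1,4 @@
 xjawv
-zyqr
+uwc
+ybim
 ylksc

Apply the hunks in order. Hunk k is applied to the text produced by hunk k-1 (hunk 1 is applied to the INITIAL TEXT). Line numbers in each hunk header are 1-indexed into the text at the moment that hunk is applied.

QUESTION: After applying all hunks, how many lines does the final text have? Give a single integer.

Hunk 1: at line 5 remove [lftfg,hmtq] add [koz,sksz] -> 13 lines: xjawv zyqr ylksc izjim lij fjihu koz sksz lseqe jmz oab pqvz ebgk
Hunk 2: at line 4 remove [lij,fjihu,koz] add [dsue,qtxv,mgyy] -> 13 lines: xjawv zyqr ylksc izjim dsue qtxv mgyy sksz lseqe jmz oab pqvz ebgk
Hunk 3: at line 1 remove [zyqr] add [uwc,ybim] -> 14 lines: xjawv uwc ybim ylksc izjim dsue qtxv mgyy sksz lseqe jmz oab pqvz ebgk
Final line count: 14

Answer: 14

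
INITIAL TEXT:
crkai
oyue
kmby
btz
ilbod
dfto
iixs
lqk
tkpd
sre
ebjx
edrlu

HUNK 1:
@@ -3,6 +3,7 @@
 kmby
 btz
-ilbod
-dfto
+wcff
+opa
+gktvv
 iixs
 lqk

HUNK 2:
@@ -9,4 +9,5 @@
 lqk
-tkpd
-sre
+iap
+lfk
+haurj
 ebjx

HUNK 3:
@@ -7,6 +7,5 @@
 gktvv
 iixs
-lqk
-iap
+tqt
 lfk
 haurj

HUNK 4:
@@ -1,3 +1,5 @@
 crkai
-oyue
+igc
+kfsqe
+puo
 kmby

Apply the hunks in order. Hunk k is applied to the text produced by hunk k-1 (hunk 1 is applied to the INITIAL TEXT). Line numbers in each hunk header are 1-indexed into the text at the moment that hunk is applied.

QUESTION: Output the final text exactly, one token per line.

Hunk 1: at line 3 remove [ilbod,dfto] add [wcff,opa,gktvv] -> 13 lines: crkai oyue kmby btz wcff opa gktvv iixs lqk tkpd sre ebjx edrlu
Hunk 2: at line 9 remove [tkpd,sre] add [iap,lfk,haurj] -> 14 lines: crkai oyue kmby btz wcff opa gktvv iixs lqk iap lfk haurj ebjx edrlu
Hunk 3: at line 7 remove [lqk,iap] add [tqt] -> 13 lines: crkai oyue kmby btz wcff opa gktvv iixs tqt lfk haurj ebjx edrlu
Hunk 4: at line 1 remove [oyue] add [igc,kfsqe,puo] -> 15 lines: crkai igc kfsqe puo kmby btz wcff opa gktvv iixs tqt lfk haurj ebjx edrlu

Answer: crkai
igc
kfsqe
puo
kmby
btz
wcff
opa
gktvv
iixs
tqt
lfk
haurj
ebjx
edrlu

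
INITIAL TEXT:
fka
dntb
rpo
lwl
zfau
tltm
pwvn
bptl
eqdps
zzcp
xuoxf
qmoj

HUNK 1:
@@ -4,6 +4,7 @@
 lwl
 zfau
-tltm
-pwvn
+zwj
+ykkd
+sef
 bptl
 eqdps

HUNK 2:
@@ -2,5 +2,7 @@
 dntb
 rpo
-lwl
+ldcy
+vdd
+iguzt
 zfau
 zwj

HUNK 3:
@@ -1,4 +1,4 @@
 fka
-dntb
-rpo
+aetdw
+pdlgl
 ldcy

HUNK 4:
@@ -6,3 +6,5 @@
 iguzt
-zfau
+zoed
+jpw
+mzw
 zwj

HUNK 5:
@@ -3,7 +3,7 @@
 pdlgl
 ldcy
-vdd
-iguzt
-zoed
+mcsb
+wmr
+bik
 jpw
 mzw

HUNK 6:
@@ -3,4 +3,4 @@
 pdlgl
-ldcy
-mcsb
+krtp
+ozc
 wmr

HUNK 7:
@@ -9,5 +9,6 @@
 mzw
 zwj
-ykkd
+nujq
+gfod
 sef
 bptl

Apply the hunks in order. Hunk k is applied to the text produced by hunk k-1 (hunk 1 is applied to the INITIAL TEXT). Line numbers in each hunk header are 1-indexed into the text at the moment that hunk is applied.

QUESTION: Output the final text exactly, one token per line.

Answer: fka
aetdw
pdlgl
krtp
ozc
wmr
bik
jpw
mzw
zwj
nujq
gfod
sef
bptl
eqdps
zzcp
xuoxf
qmoj

Derivation:
Hunk 1: at line 4 remove [tltm,pwvn] add [zwj,ykkd,sef] -> 13 lines: fka dntb rpo lwl zfau zwj ykkd sef bptl eqdps zzcp xuoxf qmoj
Hunk 2: at line 2 remove [lwl] add [ldcy,vdd,iguzt] -> 15 lines: fka dntb rpo ldcy vdd iguzt zfau zwj ykkd sef bptl eqdps zzcp xuoxf qmoj
Hunk 3: at line 1 remove [dntb,rpo] add [aetdw,pdlgl] -> 15 lines: fka aetdw pdlgl ldcy vdd iguzt zfau zwj ykkd sef bptl eqdps zzcp xuoxf qmoj
Hunk 4: at line 6 remove [zfau] add [zoed,jpw,mzw] -> 17 lines: fka aetdw pdlgl ldcy vdd iguzt zoed jpw mzw zwj ykkd sef bptl eqdps zzcp xuoxf qmoj
Hunk 5: at line 3 remove [vdd,iguzt,zoed] add [mcsb,wmr,bik] -> 17 lines: fka aetdw pdlgl ldcy mcsb wmr bik jpw mzw zwj ykkd sef bptl eqdps zzcp xuoxf qmoj
Hunk 6: at line 3 remove [ldcy,mcsb] add [krtp,ozc] -> 17 lines: fka aetdw pdlgl krtp ozc wmr bik jpw mzw zwj ykkd sef bptl eqdps zzcp xuoxf qmoj
Hunk 7: at line 9 remove [ykkd] add [nujq,gfod] -> 18 lines: fka aetdw pdlgl krtp ozc wmr bik jpw mzw zwj nujq gfod sef bptl eqdps zzcp xuoxf qmoj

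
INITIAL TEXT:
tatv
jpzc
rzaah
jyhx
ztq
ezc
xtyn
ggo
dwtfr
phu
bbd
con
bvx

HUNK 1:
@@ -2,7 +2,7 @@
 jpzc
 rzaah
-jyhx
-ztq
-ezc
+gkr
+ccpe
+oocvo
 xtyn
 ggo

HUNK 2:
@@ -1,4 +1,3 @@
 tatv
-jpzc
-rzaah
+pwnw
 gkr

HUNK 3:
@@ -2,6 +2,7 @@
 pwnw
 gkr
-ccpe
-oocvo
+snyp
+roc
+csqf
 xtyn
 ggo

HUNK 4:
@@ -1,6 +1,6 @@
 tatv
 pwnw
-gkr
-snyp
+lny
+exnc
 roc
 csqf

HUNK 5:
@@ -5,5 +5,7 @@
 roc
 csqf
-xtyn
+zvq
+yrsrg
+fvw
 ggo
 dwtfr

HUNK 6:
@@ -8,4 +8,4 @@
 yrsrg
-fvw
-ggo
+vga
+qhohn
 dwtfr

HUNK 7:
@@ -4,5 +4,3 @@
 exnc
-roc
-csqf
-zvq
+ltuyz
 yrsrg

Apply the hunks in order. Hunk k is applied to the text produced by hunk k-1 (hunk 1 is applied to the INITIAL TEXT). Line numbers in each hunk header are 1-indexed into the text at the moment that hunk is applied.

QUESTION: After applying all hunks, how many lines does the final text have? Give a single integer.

Hunk 1: at line 2 remove [jyhx,ztq,ezc] add [gkr,ccpe,oocvo] -> 13 lines: tatv jpzc rzaah gkr ccpe oocvo xtyn ggo dwtfr phu bbd con bvx
Hunk 2: at line 1 remove [jpzc,rzaah] add [pwnw] -> 12 lines: tatv pwnw gkr ccpe oocvo xtyn ggo dwtfr phu bbd con bvx
Hunk 3: at line 2 remove [ccpe,oocvo] add [snyp,roc,csqf] -> 13 lines: tatv pwnw gkr snyp roc csqf xtyn ggo dwtfr phu bbd con bvx
Hunk 4: at line 1 remove [gkr,snyp] add [lny,exnc] -> 13 lines: tatv pwnw lny exnc roc csqf xtyn ggo dwtfr phu bbd con bvx
Hunk 5: at line 5 remove [xtyn] add [zvq,yrsrg,fvw] -> 15 lines: tatv pwnw lny exnc roc csqf zvq yrsrg fvw ggo dwtfr phu bbd con bvx
Hunk 6: at line 8 remove [fvw,ggo] add [vga,qhohn] -> 15 lines: tatv pwnw lny exnc roc csqf zvq yrsrg vga qhohn dwtfr phu bbd con bvx
Hunk 7: at line 4 remove [roc,csqf,zvq] add [ltuyz] -> 13 lines: tatv pwnw lny exnc ltuyz yrsrg vga qhohn dwtfr phu bbd con bvx
Final line count: 13

Answer: 13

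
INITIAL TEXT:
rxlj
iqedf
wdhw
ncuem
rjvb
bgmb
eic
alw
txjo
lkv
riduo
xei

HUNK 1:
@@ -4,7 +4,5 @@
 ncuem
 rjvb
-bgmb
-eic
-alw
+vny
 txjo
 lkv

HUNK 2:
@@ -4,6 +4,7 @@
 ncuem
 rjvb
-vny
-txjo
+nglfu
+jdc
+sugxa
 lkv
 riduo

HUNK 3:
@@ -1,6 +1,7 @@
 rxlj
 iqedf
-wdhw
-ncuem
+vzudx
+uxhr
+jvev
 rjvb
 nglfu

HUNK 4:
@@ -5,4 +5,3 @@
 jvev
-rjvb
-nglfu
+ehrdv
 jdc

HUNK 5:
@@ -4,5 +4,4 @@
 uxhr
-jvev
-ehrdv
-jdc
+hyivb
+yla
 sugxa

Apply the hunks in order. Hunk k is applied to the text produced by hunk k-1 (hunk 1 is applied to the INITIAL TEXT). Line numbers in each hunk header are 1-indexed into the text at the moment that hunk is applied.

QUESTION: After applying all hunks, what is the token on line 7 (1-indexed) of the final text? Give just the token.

Hunk 1: at line 4 remove [bgmb,eic,alw] add [vny] -> 10 lines: rxlj iqedf wdhw ncuem rjvb vny txjo lkv riduo xei
Hunk 2: at line 4 remove [vny,txjo] add [nglfu,jdc,sugxa] -> 11 lines: rxlj iqedf wdhw ncuem rjvb nglfu jdc sugxa lkv riduo xei
Hunk 3: at line 1 remove [wdhw,ncuem] add [vzudx,uxhr,jvev] -> 12 lines: rxlj iqedf vzudx uxhr jvev rjvb nglfu jdc sugxa lkv riduo xei
Hunk 4: at line 5 remove [rjvb,nglfu] add [ehrdv] -> 11 lines: rxlj iqedf vzudx uxhr jvev ehrdv jdc sugxa lkv riduo xei
Hunk 5: at line 4 remove [jvev,ehrdv,jdc] add [hyivb,yla] -> 10 lines: rxlj iqedf vzudx uxhr hyivb yla sugxa lkv riduo xei
Final line 7: sugxa

Answer: sugxa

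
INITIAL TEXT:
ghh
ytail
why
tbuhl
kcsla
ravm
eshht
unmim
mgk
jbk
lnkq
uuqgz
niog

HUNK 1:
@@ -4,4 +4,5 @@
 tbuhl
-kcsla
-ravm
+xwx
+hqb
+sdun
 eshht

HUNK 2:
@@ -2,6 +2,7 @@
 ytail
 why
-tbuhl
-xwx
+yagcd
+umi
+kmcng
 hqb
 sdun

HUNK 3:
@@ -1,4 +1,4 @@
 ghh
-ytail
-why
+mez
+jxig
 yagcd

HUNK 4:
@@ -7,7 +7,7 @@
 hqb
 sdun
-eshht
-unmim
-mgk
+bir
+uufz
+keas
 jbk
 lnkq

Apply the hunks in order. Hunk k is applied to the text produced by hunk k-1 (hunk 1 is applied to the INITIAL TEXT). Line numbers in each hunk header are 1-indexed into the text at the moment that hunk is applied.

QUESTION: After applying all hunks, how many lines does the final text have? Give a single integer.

Hunk 1: at line 4 remove [kcsla,ravm] add [xwx,hqb,sdun] -> 14 lines: ghh ytail why tbuhl xwx hqb sdun eshht unmim mgk jbk lnkq uuqgz niog
Hunk 2: at line 2 remove [tbuhl,xwx] add [yagcd,umi,kmcng] -> 15 lines: ghh ytail why yagcd umi kmcng hqb sdun eshht unmim mgk jbk lnkq uuqgz niog
Hunk 3: at line 1 remove [ytail,why] add [mez,jxig] -> 15 lines: ghh mez jxig yagcd umi kmcng hqb sdun eshht unmim mgk jbk lnkq uuqgz niog
Hunk 4: at line 7 remove [eshht,unmim,mgk] add [bir,uufz,keas] -> 15 lines: ghh mez jxig yagcd umi kmcng hqb sdun bir uufz keas jbk lnkq uuqgz niog
Final line count: 15

Answer: 15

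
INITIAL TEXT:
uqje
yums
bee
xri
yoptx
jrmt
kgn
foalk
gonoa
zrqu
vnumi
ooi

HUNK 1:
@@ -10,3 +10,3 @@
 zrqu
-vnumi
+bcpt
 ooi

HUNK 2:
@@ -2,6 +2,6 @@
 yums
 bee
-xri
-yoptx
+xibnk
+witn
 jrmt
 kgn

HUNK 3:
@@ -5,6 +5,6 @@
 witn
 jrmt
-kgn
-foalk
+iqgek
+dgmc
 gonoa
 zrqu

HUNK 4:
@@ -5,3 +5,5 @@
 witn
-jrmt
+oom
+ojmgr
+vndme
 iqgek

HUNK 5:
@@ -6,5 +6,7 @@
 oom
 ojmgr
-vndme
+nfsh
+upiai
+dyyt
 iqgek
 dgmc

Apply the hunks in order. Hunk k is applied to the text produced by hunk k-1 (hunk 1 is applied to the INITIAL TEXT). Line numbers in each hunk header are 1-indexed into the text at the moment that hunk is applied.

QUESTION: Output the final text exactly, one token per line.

Hunk 1: at line 10 remove [vnumi] add [bcpt] -> 12 lines: uqje yums bee xri yoptx jrmt kgn foalk gonoa zrqu bcpt ooi
Hunk 2: at line 2 remove [xri,yoptx] add [xibnk,witn] -> 12 lines: uqje yums bee xibnk witn jrmt kgn foalk gonoa zrqu bcpt ooi
Hunk 3: at line 5 remove [kgn,foalk] add [iqgek,dgmc] -> 12 lines: uqje yums bee xibnk witn jrmt iqgek dgmc gonoa zrqu bcpt ooi
Hunk 4: at line 5 remove [jrmt] add [oom,ojmgr,vndme] -> 14 lines: uqje yums bee xibnk witn oom ojmgr vndme iqgek dgmc gonoa zrqu bcpt ooi
Hunk 5: at line 6 remove [vndme] add [nfsh,upiai,dyyt] -> 16 lines: uqje yums bee xibnk witn oom ojmgr nfsh upiai dyyt iqgek dgmc gonoa zrqu bcpt ooi

Answer: uqje
yums
bee
xibnk
witn
oom
ojmgr
nfsh
upiai
dyyt
iqgek
dgmc
gonoa
zrqu
bcpt
ooi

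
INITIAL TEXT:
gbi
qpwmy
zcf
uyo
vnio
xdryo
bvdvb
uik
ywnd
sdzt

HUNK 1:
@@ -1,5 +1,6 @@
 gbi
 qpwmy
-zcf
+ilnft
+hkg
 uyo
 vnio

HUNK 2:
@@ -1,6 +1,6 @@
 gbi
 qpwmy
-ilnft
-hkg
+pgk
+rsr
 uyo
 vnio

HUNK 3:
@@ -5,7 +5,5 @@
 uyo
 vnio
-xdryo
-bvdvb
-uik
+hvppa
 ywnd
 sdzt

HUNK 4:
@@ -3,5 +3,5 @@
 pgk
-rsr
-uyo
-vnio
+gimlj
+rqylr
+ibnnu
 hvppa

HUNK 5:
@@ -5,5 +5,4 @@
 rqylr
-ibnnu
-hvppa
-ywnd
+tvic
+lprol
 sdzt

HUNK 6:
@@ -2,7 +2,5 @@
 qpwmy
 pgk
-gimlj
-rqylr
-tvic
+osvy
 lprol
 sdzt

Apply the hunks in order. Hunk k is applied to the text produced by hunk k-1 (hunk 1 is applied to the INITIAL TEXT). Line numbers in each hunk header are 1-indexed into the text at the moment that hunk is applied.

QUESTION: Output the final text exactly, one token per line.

Answer: gbi
qpwmy
pgk
osvy
lprol
sdzt

Derivation:
Hunk 1: at line 1 remove [zcf] add [ilnft,hkg] -> 11 lines: gbi qpwmy ilnft hkg uyo vnio xdryo bvdvb uik ywnd sdzt
Hunk 2: at line 1 remove [ilnft,hkg] add [pgk,rsr] -> 11 lines: gbi qpwmy pgk rsr uyo vnio xdryo bvdvb uik ywnd sdzt
Hunk 3: at line 5 remove [xdryo,bvdvb,uik] add [hvppa] -> 9 lines: gbi qpwmy pgk rsr uyo vnio hvppa ywnd sdzt
Hunk 4: at line 3 remove [rsr,uyo,vnio] add [gimlj,rqylr,ibnnu] -> 9 lines: gbi qpwmy pgk gimlj rqylr ibnnu hvppa ywnd sdzt
Hunk 5: at line 5 remove [ibnnu,hvppa,ywnd] add [tvic,lprol] -> 8 lines: gbi qpwmy pgk gimlj rqylr tvic lprol sdzt
Hunk 6: at line 2 remove [gimlj,rqylr,tvic] add [osvy] -> 6 lines: gbi qpwmy pgk osvy lprol sdzt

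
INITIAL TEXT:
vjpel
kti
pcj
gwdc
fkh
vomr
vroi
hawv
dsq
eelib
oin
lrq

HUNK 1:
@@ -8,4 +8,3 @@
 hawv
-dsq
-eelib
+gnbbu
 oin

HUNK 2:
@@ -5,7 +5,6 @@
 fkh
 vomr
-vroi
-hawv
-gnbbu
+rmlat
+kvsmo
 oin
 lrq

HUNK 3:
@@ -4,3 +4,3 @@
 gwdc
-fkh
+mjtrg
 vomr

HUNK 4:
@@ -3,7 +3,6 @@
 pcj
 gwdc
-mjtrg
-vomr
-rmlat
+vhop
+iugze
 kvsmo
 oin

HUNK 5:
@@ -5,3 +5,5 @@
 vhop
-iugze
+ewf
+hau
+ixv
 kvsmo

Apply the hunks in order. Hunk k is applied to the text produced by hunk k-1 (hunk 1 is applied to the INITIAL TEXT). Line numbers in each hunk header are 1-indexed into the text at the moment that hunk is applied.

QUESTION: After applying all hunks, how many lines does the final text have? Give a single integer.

Answer: 11

Derivation:
Hunk 1: at line 8 remove [dsq,eelib] add [gnbbu] -> 11 lines: vjpel kti pcj gwdc fkh vomr vroi hawv gnbbu oin lrq
Hunk 2: at line 5 remove [vroi,hawv,gnbbu] add [rmlat,kvsmo] -> 10 lines: vjpel kti pcj gwdc fkh vomr rmlat kvsmo oin lrq
Hunk 3: at line 4 remove [fkh] add [mjtrg] -> 10 lines: vjpel kti pcj gwdc mjtrg vomr rmlat kvsmo oin lrq
Hunk 4: at line 3 remove [mjtrg,vomr,rmlat] add [vhop,iugze] -> 9 lines: vjpel kti pcj gwdc vhop iugze kvsmo oin lrq
Hunk 5: at line 5 remove [iugze] add [ewf,hau,ixv] -> 11 lines: vjpel kti pcj gwdc vhop ewf hau ixv kvsmo oin lrq
Final line count: 11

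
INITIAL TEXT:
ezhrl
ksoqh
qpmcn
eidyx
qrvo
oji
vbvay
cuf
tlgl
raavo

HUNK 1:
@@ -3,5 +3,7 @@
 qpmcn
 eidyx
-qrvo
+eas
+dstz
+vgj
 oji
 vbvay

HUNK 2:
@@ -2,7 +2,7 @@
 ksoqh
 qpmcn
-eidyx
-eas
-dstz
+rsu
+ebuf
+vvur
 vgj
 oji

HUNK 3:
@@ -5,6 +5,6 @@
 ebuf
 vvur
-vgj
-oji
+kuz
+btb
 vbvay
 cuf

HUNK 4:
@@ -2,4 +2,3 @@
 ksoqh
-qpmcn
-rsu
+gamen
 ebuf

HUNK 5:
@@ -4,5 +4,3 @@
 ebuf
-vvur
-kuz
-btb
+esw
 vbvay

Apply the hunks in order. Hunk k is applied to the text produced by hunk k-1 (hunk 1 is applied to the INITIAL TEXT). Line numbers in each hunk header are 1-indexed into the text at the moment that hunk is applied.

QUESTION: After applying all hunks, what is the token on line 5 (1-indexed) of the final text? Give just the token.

Answer: esw

Derivation:
Hunk 1: at line 3 remove [qrvo] add [eas,dstz,vgj] -> 12 lines: ezhrl ksoqh qpmcn eidyx eas dstz vgj oji vbvay cuf tlgl raavo
Hunk 2: at line 2 remove [eidyx,eas,dstz] add [rsu,ebuf,vvur] -> 12 lines: ezhrl ksoqh qpmcn rsu ebuf vvur vgj oji vbvay cuf tlgl raavo
Hunk 3: at line 5 remove [vgj,oji] add [kuz,btb] -> 12 lines: ezhrl ksoqh qpmcn rsu ebuf vvur kuz btb vbvay cuf tlgl raavo
Hunk 4: at line 2 remove [qpmcn,rsu] add [gamen] -> 11 lines: ezhrl ksoqh gamen ebuf vvur kuz btb vbvay cuf tlgl raavo
Hunk 5: at line 4 remove [vvur,kuz,btb] add [esw] -> 9 lines: ezhrl ksoqh gamen ebuf esw vbvay cuf tlgl raavo
Final line 5: esw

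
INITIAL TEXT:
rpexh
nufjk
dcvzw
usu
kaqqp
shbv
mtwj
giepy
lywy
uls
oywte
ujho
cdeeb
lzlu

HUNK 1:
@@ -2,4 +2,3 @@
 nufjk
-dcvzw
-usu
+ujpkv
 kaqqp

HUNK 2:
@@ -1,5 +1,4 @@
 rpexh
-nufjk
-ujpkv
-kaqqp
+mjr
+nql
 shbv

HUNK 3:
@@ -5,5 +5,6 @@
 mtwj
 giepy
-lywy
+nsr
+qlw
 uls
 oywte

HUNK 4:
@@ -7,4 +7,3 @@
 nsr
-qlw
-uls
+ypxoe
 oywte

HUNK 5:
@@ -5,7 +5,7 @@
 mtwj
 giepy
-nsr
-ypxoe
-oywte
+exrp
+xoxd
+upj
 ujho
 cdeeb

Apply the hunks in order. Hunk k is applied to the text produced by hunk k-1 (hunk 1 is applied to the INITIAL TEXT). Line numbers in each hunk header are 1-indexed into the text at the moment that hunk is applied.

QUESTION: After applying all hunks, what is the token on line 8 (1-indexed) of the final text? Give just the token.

Answer: xoxd

Derivation:
Hunk 1: at line 2 remove [dcvzw,usu] add [ujpkv] -> 13 lines: rpexh nufjk ujpkv kaqqp shbv mtwj giepy lywy uls oywte ujho cdeeb lzlu
Hunk 2: at line 1 remove [nufjk,ujpkv,kaqqp] add [mjr,nql] -> 12 lines: rpexh mjr nql shbv mtwj giepy lywy uls oywte ujho cdeeb lzlu
Hunk 3: at line 5 remove [lywy] add [nsr,qlw] -> 13 lines: rpexh mjr nql shbv mtwj giepy nsr qlw uls oywte ujho cdeeb lzlu
Hunk 4: at line 7 remove [qlw,uls] add [ypxoe] -> 12 lines: rpexh mjr nql shbv mtwj giepy nsr ypxoe oywte ujho cdeeb lzlu
Hunk 5: at line 5 remove [nsr,ypxoe,oywte] add [exrp,xoxd,upj] -> 12 lines: rpexh mjr nql shbv mtwj giepy exrp xoxd upj ujho cdeeb lzlu
Final line 8: xoxd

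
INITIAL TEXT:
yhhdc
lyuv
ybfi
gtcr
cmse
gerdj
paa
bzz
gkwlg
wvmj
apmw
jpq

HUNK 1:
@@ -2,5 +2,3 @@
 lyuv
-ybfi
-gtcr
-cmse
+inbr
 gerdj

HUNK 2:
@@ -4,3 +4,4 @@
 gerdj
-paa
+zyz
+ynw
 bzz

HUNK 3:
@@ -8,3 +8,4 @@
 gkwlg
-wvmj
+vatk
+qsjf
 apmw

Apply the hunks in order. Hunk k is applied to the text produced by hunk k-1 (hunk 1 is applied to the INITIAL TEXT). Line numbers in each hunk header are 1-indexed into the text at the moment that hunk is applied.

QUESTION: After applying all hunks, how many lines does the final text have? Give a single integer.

Answer: 12

Derivation:
Hunk 1: at line 2 remove [ybfi,gtcr,cmse] add [inbr] -> 10 lines: yhhdc lyuv inbr gerdj paa bzz gkwlg wvmj apmw jpq
Hunk 2: at line 4 remove [paa] add [zyz,ynw] -> 11 lines: yhhdc lyuv inbr gerdj zyz ynw bzz gkwlg wvmj apmw jpq
Hunk 3: at line 8 remove [wvmj] add [vatk,qsjf] -> 12 lines: yhhdc lyuv inbr gerdj zyz ynw bzz gkwlg vatk qsjf apmw jpq
Final line count: 12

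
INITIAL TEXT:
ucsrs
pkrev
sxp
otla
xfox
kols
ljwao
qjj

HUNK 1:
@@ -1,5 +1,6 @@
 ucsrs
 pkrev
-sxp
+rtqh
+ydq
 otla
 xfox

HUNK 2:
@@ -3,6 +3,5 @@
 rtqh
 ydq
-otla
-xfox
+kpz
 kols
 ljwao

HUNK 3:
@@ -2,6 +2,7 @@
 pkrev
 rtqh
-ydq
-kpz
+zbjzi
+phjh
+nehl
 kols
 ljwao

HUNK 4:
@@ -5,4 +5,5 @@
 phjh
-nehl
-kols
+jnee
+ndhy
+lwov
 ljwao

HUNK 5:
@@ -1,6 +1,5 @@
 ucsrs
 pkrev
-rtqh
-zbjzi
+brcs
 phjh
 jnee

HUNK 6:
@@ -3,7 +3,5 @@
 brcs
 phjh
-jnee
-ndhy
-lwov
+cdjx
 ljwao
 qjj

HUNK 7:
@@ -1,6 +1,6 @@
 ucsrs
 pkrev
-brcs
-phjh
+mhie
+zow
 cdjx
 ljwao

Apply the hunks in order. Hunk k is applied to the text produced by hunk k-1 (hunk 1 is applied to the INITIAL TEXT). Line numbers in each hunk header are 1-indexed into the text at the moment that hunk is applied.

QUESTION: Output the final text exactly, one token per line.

Answer: ucsrs
pkrev
mhie
zow
cdjx
ljwao
qjj

Derivation:
Hunk 1: at line 1 remove [sxp] add [rtqh,ydq] -> 9 lines: ucsrs pkrev rtqh ydq otla xfox kols ljwao qjj
Hunk 2: at line 3 remove [otla,xfox] add [kpz] -> 8 lines: ucsrs pkrev rtqh ydq kpz kols ljwao qjj
Hunk 3: at line 2 remove [ydq,kpz] add [zbjzi,phjh,nehl] -> 9 lines: ucsrs pkrev rtqh zbjzi phjh nehl kols ljwao qjj
Hunk 4: at line 5 remove [nehl,kols] add [jnee,ndhy,lwov] -> 10 lines: ucsrs pkrev rtqh zbjzi phjh jnee ndhy lwov ljwao qjj
Hunk 5: at line 1 remove [rtqh,zbjzi] add [brcs] -> 9 lines: ucsrs pkrev brcs phjh jnee ndhy lwov ljwao qjj
Hunk 6: at line 3 remove [jnee,ndhy,lwov] add [cdjx] -> 7 lines: ucsrs pkrev brcs phjh cdjx ljwao qjj
Hunk 7: at line 1 remove [brcs,phjh] add [mhie,zow] -> 7 lines: ucsrs pkrev mhie zow cdjx ljwao qjj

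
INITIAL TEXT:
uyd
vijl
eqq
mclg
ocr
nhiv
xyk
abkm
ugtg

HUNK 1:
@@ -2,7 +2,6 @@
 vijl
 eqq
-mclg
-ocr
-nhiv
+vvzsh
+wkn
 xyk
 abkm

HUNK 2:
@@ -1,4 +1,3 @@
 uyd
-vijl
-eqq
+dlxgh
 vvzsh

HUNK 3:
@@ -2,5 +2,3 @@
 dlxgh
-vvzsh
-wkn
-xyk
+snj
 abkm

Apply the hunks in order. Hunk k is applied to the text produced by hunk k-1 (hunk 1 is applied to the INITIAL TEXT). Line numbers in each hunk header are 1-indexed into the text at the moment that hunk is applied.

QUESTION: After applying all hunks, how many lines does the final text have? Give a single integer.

Hunk 1: at line 2 remove [mclg,ocr,nhiv] add [vvzsh,wkn] -> 8 lines: uyd vijl eqq vvzsh wkn xyk abkm ugtg
Hunk 2: at line 1 remove [vijl,eqq] add [dlxgh] -> 7 lines: uyd dlxgh vvzsh wkn xyk abkm ugtg
Hunk 3: at line 2 remove [vvzsh,wkn,xyk] add [snj] -> 5 lines: uyd dlxgh snj abkm ugtg
Final line count: 5

Answer: 5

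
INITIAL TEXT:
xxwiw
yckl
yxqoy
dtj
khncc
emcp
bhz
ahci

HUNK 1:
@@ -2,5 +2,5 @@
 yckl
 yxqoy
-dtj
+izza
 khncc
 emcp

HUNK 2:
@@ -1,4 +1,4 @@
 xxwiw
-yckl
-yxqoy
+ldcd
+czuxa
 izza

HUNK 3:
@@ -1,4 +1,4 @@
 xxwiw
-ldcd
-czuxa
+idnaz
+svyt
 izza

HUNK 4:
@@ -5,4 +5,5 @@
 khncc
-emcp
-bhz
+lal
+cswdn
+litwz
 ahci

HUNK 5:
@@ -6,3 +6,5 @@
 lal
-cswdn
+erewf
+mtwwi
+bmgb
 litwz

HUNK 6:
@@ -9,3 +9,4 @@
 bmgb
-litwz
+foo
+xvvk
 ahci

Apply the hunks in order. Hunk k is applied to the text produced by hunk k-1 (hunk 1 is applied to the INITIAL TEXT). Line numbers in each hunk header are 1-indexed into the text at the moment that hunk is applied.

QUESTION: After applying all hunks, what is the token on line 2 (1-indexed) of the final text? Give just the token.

Hunk 1: at line 2 remove [dtj] add [izza] -> 8 lines: xxwiw yckl yxqoy izza khncc emcp bhz ahci
Hunk 2: at line 1 remove [yckl,yxqoy] add [ldcd,czuxa] -> 8 lines: xxwiw ldcd czuxa izza khncc emcp bhz ahci
Hunk 3: at line 1 remove [ldcd,czuxa] add [idnaz,svyt] -> 8 lines: xxwiw idnaz svyt izza khncc emcp bhz ahci
Hunk 4: at line 5 remove [emcp,bhz] add [lal,cswdn,litwz] -> 9 lines: xxwiw idnaz svyt izza khncc lal cswdn litwz ahci
Hunk 5: at line 6 remove [cswdn] add [erewf,mtwwi,bmgb] -> 11 lines: xxwiw idnaz svyt izza khncc lal erewf mtwwi bmgb litwz ahci
Hunk 6: at line 9 remove [litwz] add [foo,xvvk] -> 12 lines: xxwiw idnaz svyt izza khncc lal erewf mtwwi bmgb foo xvvk ahci
Final line 2: idnaz

Answer: idnaz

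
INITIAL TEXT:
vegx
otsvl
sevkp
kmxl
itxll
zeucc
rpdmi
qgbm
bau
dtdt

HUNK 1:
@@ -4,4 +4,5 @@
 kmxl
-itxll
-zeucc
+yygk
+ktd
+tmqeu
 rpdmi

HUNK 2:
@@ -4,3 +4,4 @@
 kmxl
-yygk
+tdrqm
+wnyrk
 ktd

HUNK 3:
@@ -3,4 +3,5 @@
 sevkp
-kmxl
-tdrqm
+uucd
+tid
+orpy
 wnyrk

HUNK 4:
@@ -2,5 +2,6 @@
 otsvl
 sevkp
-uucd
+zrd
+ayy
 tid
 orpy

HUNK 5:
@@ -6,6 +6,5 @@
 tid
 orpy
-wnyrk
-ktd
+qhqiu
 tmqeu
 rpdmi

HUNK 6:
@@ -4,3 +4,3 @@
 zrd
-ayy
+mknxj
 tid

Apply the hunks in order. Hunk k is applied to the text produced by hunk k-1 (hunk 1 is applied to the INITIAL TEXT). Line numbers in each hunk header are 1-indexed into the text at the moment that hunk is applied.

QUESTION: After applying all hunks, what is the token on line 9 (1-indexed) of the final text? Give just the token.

Answer: tmqeu

Derivation:
Hunk 1: at line 4 remove [itxll,zeucc] add [yygk,ktd,tmqeu] -> 11 lines: vegx otsvl sevkp kmxl yygk ktd tmqeu rpdmi qgbm bau dtdt
Hunk 2: at line 4 remove [yygk] add [tdrqm,wnyrk] -> 12 lines: vegx otsvl sevkp kmxl tdrqm wnyrk ktd tmqeu rpdmi qgbm bau dtdt
Hunk 3: at line 3 remove [kmxl,tdrqm] add [uucd,tid,orpy] -> 13 lines: vegx otsvl sevkp uucd tid orpy wnyrk ktd tmqeu rpdmi qgbm bau dtdt
Hunk 4: at line 2 remove [uucd] add [zrd,ayy] -> 14 lines: vegx otsvl sevkp zrd ayy tid orpy wnyrk ktd tmqeu rpdmi qgbm bau dtdt
Hunk 5: at line 6 remove [wnyrk,ktd] add [qhqiu] -> 13 lines: vegx otsvl sevkp zrd ayy tid orpy qhqiu tmqeu rpdmi qgbm bau dtdt
Hunk 6: at line 4 remove [ayy] add [mknxj] -> 13 lines: vegx otsvl sevkp zrd mknxj tid orpy qhqiu tmqeu rpdmi qgbm bau dtdt
Final line 9: tmqeu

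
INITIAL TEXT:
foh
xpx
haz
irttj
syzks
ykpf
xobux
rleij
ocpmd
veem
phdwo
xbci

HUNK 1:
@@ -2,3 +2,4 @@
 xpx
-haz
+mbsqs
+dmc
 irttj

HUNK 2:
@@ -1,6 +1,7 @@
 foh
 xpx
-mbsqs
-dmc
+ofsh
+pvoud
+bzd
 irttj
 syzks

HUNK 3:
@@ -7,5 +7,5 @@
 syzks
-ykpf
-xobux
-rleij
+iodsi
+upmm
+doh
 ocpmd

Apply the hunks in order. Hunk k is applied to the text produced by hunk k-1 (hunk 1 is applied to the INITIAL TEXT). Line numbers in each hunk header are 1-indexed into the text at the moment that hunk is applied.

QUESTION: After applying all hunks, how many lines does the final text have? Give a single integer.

Answer: 14

Derivation:
Hunk 1: at line 2 remove [haz] add [mbsqs,dmc] -> 13 lines: foh xpx mbsqs dmc irttj syzks ykpf xobux rleij ocpmd veem phdwo xbci
Hunk 2: at line 1 remove [mbsqs,dmc] add [ofsh,pvoud,bzd] -> 14 lines: foh xpx ofsh pvoud bzd irttj syzks ykpf xobux rleij ocpmd veem phdwo xbci
Hunk 3: at line 7 remove [ykpf,xobux,rleij] add [iodsi,upmm,doh] -> 14 lines: foh xpx ofsh pvoud bzd irttj syzks iodsi upmm doh ocpmd veem phdwo xbci
Final line count: 14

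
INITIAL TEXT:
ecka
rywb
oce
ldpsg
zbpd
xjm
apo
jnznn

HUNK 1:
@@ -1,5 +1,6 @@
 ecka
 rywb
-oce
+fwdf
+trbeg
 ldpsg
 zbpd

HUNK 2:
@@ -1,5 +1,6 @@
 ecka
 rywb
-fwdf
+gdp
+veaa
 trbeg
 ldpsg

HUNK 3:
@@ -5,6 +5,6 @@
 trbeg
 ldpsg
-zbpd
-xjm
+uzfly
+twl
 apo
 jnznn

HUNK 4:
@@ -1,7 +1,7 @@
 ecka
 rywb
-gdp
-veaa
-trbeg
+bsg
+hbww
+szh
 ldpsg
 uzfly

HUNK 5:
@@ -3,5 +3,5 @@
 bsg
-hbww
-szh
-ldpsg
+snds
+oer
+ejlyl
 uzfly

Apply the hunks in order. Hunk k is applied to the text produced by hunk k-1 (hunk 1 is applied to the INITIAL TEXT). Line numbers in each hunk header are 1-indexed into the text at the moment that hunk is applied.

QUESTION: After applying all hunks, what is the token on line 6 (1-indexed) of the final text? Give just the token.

Answer: ejlyl

Derivation:
Hunk 1: at line 1 remove [oce] add [fwdf,trbeg] -> 9 lines: ecka rywb fwdf trbeg ldpsg zbpd xjm apo jnznn
Hunk 2: at line 1 remove [fwdf] add [gdp,veaa] -> 10 lines: ecka rywb gdp veaa trbeg ldpsg zbpd xjm apo jnznn
Hunk 3: at line 5 remove [zbpd,xjm] add [uzfly,twl] -> 10 lines: ecka rywb gdp veaa trbeg ldpsg uzfly twl apo jnznn
Hunk 4: at line 1 remove [gdp,veaa,trbeg] add [bsg,hbww,szh] -> 10 lines: ecka rywb bsg hbww szh ldpsg uzfly twl apo jnznn
Hunk 5: at line 3 remove [hbww,szh,ldpsg] add [snds,oer,ejlyl] -> 10 lines: ecka rywb bsg snds oer ejlyl uzfly twl apo jnznn
Final line 6: ejlyl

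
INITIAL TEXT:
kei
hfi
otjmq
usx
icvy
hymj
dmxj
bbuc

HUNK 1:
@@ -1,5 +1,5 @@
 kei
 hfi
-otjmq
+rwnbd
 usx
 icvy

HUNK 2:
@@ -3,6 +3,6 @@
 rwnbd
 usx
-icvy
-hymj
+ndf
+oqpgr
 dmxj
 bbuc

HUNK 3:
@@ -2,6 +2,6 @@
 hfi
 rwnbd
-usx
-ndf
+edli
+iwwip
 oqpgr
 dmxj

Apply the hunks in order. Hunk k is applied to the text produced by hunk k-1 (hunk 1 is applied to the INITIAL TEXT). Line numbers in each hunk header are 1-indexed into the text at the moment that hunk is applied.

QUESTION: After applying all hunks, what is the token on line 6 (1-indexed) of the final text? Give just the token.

Answer: oqpgr

Derivation:
Hunk 1: at line 1 remove [otjmq] add [rwnbd] -> 8 lines: kei hfi rwnbd usx icvy hymj dmxj bbuc
Hunk 2: at line 3 remove [icvy,hymj] add [ndf,oqpgr] -> 8 lines: kei hfi rwnbd usx ndf oqpgr dmxj bbuc
Hunk 3: at line 2 remove [usx,ndf] add [edli,iwwip] -> 8 lines: kei hfi rwnbd edli iwwip oqpgr dmxj bbuc
Final line 6: oqpgr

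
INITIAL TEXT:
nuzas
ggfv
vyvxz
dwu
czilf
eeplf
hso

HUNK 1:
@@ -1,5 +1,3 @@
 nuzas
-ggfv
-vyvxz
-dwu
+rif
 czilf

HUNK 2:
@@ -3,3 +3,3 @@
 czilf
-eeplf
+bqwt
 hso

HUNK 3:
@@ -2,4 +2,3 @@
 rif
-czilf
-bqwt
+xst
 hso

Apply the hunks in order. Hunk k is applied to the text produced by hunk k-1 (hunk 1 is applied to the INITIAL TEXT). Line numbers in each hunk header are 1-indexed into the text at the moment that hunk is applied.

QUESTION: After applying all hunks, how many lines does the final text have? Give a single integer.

Answer: 4

Derivation:
Hunk 1: at line 1 remove [ggfv,vyvxz,dwu] add [rif] -> 5 lines: nuzas rif czilf eeplf hso
Hunk 2: at line 3 remove [eeplf] add [bqwt] -> 5 lines: nuzas rif czilf bqwt hso
Hunk 3: at line 2 remove [czilf,bqwt] add [xst] -> 4 lines: nuzas rif xst hso
Final line count: 4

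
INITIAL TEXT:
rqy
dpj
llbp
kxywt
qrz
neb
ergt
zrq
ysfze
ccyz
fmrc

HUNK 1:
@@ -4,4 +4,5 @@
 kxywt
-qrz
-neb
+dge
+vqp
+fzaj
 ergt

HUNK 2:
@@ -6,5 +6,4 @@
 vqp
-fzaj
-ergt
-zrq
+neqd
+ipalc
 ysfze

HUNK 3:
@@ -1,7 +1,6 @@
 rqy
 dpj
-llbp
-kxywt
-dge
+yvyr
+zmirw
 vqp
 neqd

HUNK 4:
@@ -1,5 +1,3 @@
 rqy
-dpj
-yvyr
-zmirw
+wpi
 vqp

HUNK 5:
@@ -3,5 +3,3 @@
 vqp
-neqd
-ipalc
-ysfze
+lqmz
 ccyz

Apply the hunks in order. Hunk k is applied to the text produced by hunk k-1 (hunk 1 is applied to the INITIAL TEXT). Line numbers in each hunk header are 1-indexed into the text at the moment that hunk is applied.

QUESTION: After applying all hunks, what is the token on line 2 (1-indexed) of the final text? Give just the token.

Answer: wpi

Derivation:
Hunk 1: at line 4 remove [qrz,neb] add [dge,vqp,fzaj] -> 12 lines: rqy dpj llbp kxywt dge vqp fzaj ergt zrq ysfze ccyz fmrc
Hunk 2: at line 6 remove [fzaj,ergt,zrq] add [neqd,ipalc] -> 11 lines: rqy dpj llbp kxywt dge vqp neqd ipalc ysfze ccyz fmrc
Hunk 3: at line 1 remove [llbp,kxywt,dge] add [yvyr,zmirw] -> 10 lines: rqy dpj yvyr zmirw vqp neqd ipalc ysfze ccyz fmrc
Hunk 4: at line 1 remove [dpj,yvyr,zmirw] add [wpi] -> 8 lines: rqy wpi vqp neqd ipalc ysfze ccyz fmrc
Hunk 5: at line 3 remove [neqd,ipalc,ysfze] add [lqmz] -> 6 lines: rqy wpi vqp lqmz ccyz fmrc
Final line 2: wpi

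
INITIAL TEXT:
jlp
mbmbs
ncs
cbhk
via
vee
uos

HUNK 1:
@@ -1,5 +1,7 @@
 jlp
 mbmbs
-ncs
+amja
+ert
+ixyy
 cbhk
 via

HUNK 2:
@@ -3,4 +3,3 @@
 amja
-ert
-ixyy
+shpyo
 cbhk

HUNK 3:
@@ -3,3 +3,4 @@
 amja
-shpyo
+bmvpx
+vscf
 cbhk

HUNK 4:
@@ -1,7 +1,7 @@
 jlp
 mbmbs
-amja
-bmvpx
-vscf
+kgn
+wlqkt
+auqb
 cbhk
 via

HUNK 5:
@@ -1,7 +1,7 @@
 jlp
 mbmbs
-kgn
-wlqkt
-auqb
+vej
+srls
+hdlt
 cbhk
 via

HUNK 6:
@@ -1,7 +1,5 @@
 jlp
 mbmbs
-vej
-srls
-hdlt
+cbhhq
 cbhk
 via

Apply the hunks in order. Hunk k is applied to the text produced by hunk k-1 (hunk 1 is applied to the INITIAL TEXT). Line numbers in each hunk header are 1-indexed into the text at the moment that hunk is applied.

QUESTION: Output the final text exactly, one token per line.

Answer: jlp
mbmbs
cbhhq
cbhk
via
vee
uos

Derivation:
Hunk 1: at line 1 remove [ncs] add [amja,ert,ixyy] -> 9 lines: jlp mbmbs amja ert ixyy cbhk via vee uos
Hunk 2: at line 3 remove [ert,ixyy] add [shpyo] -> 8 lines: jlp mbmbs amja shpyo cbhk via vee uos
Hunk 3: at line 3 remove [shpyo] add [bmvpx,vscf] -> 9 lines: jlp mbmbs amja bmvpx vscf cbhk via vee uos
Hunk 4: at line 1 remove [amja,bmvpx,vscf] add [kgn,wlqkt,auqb] -> 9 lines: jlp mbmbs kgn wlqkt auqb cbhk via vee uos
Hunk 5: at line 1 remove [kgn,wlqkt,auqb] add [vej,srls,hdlt] -> 9 lines: jlp mbmbs vej srls hdlt cbhk via vee uos
Hunk 6: at line 1 remove [vej,srls,hdlt] add [cbhhq] -> 7 lines: jlp mbmbs cbhhq cbhk via vee uos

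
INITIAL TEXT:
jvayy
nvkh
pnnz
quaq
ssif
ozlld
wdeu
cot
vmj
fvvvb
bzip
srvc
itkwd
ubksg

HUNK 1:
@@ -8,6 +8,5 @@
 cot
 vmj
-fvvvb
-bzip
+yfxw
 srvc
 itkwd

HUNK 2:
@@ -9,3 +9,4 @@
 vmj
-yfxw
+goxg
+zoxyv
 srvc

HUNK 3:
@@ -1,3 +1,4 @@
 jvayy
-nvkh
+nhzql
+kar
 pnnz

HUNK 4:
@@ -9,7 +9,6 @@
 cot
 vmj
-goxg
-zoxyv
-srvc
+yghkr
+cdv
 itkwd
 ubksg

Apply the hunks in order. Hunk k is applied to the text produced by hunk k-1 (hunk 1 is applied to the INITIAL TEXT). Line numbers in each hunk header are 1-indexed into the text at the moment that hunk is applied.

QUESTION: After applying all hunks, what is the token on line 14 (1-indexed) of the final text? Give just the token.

Answer: ubksg

Derivation:
Hunk 1: at line 8 remove [fvvvb,bzip] add [yfxw] -> 13 lines: jvayy nvkh pnnz quaq ssif ozlld wdeu cot vmj yfxw srvc itkwd ubksg
Hunk 2: at line 9 remove [yfxw] add [goxg,zoxyv] -> 14 lines: jvayy nvkh pnnz quaq ssif ozlld wdeu cot vmj goxg zoxyv srvc itkwd ubksg
Hunk 3: at line 1 remove [nvkh] add [nhzql,kar] -> 15 lines: jvayy nhzql kar pnnz quaq ssif ozlld wdeu cot vmj goxg zoxyv srvc itkwd ubksg
Hunk 4: at line 9 remove [goxg,zoxyv,srvc] add [yghkr,cdv] -> 14 lines: jvayy nhzql kar pnnz quaq ssif ozlld wdeu cot vmj yghkr cdv itkwd ubksg
Final line 14: ubksg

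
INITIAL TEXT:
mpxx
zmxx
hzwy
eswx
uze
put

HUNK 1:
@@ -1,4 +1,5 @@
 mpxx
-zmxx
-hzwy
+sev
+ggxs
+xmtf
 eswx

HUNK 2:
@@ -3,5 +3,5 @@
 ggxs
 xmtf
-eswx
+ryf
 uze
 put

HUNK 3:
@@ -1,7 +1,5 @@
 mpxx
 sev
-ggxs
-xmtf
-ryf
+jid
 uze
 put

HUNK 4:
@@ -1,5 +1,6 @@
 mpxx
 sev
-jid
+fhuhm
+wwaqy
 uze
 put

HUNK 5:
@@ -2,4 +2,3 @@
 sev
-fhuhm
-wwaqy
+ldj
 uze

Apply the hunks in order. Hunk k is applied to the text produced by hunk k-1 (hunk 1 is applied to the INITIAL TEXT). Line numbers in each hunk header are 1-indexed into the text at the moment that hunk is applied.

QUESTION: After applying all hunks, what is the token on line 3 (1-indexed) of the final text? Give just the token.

Answer: ldj

Derivation:
Hunk 1: at line 1 remove [zmxx,hzwy] add [sev,ggxs,xmtf] -> 7 lines: mpxx sev ggxs xmtf eswx uze put
Hunk 2: at line 3 remove [eswx] add [ryf] -> 7 lines: mpxx sev ggxs xmtf ryf uze put
Hunk 3: at line 1 remove [ggxs,xmtf,ryf] add [jid] -> 5 lines: mpxx sev jid uze put
Hunk 4: at line 1 remove [jid] add [fhuhm,wwaqy] -> 6 lines: mpxx sev fhuhm wwaqy uze put
Hunk 5: at line 2 remove [fhuhm,wwaqy] add [ldj] -> 5 lines: mpxx sev ldj uze put
Final line 3: ldj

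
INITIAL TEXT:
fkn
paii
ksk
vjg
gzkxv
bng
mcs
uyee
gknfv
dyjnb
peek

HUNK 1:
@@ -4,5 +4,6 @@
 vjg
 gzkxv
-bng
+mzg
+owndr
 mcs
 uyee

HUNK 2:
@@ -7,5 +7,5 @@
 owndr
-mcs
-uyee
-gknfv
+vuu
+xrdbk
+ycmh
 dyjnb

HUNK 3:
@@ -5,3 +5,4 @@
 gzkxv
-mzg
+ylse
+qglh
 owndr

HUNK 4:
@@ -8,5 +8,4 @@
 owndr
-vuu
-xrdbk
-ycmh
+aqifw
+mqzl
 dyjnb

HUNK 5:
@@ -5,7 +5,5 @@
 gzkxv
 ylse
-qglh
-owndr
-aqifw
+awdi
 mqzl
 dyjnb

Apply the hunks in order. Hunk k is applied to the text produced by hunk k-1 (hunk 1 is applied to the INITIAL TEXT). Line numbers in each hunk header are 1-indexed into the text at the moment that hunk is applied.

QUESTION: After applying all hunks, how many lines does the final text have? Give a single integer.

Answer: 10

Derivation:
Hunk 1: at line 4 remove [bng] add [mzg,owndr] -> 12 lines: fkn paii ksk vjg gzkxv mzg owndr mcs uyee gknfv dyjnb peek
Hunk 2: at line 7 remove [mcs,uyee,gknfv] add [vuu,xrdbk,ycmh] -> 12 lines: fkn paii ksk vjg gzkxv mzg owndr vuu xrdbk ycmh dyjnb peek
Hunk 3: at line 5 remove [mzg] add [ylse,qglh] -> 13 lines: fkn paii ksk vjg gzkxv ylse qglh owndr vuu xrdbk ycmh dyjnb peek
Hunk 4: at line 8 remove [vuu,xrdbk,ycmh] add [aqifw,mqzl] -> 12 lines: fkn paii ksk vjg gzkxv ylse qglh owndr aqifw mqzl dyjnb peek
Hunk 5: at line 5 remove [qglh,owndr,aqifw] add [awdi] -> 10 lines: fkn paii ksk vjg gzkxv ylse awdi mqzl dyjnb peek
Final line count: 10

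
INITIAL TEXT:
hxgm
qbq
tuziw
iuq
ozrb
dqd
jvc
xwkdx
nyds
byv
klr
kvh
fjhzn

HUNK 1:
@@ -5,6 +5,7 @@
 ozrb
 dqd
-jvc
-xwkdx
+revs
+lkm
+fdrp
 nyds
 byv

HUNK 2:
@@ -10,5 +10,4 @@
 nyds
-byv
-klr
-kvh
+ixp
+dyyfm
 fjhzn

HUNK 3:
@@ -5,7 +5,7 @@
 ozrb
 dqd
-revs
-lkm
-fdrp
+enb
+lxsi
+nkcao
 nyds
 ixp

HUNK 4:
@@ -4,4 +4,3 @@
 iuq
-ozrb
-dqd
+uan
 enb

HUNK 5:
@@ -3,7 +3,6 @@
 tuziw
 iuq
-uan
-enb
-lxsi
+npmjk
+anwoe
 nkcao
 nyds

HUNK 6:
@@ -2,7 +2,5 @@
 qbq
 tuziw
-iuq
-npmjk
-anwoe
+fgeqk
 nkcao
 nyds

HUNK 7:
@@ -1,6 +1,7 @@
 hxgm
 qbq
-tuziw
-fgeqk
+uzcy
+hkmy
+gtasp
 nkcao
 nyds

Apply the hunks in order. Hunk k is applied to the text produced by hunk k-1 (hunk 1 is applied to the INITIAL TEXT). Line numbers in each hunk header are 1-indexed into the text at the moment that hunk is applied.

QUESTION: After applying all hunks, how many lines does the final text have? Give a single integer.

Hunk 1: at line 5 remove [jvc,xwkdx] add [revs,lkm,fdrp] -> 14 lines: hxgm qbq tuziw iuq ozrb dqd revs lkm fdrp nyds byv klr kvh fjhzn
Hunk 2: at line 10 remove [byv,klr,kvh] add [ixp,dyyfm] -> 13 lines: hxgm qbq tuziw iuq ozrb dqd revs lkm fdrp nyds ixp dyyfm fjhzn
Hunk 3: at line 5 remove [revs,lkm,fdrp] add [enb,lxsi,nkcao] -> 13 lines: hxgm qbq tuziw iuq ozrb dqd enb lxsi nkcao nyds ixp dyyfm fjhzn
Hunk 4: at line 4 remove [ozrb,dqd] add [uan] -> 12 lines: hxgm qbq tuziw iuq uan enb lxsi nkcao nyds ixp dyyfm fjhzn
Hunk 5: at line 3 remove [uan,enb,lxsi] add [npmjk,anwoe] -> 11 lines: hxgm qbq tuziw iuq npmjk anwoe nkcao nyds ixp dyyfm fjhzn
Hunk 6: at line 2 remove [iuq,npmjk,anwoe] add [fgeqk] -> 9 lines: hxgm qbq tuziw fgeqk nkcao nyds ixp dyyfm fjhzn
Hunk 7: at line 1 remove [tuziw,fgeqk] add [uzcy,hkmy,gtasp] -> 10 lines: hxgm qbq uzcy hkmy gtasp nkcao nyds ixp dyyfm fjhzn
Final line count: 10

Answer: 10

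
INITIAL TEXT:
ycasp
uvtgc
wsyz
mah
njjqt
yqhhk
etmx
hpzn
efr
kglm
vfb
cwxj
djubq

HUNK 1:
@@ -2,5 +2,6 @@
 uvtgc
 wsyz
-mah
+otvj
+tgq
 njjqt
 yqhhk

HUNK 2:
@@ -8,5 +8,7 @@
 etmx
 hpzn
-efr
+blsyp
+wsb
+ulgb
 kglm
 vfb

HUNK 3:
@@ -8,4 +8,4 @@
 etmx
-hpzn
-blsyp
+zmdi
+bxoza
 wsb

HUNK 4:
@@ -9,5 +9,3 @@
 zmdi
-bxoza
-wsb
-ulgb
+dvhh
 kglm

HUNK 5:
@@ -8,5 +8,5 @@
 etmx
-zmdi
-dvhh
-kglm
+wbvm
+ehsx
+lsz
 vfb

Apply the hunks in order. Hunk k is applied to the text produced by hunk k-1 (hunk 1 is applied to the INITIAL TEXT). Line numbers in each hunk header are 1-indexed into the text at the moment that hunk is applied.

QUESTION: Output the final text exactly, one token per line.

Answer: ycasp
uvtgc
wsyz
otvj
tgq
njjqt
yqhhk
etmx
wbvm
ehsx
lsz
vfb
cwxj
djubq

Derivation:
Hunk 1: at line 2 remove [mah] add [otvj,tgq] -> 14 lines: ycasp uvtgc wsyz otvj tgq njjqt yqhhk etmx hpzn efr kglm vfb cwxj djubq
Hunk 2: at line 8 remove [efr] add [blsyp,wsb,ulgb] -> 16 lines: ycasp uvtgc wsyz otvj tgq njjqt yqhhk etmx hpzn blsyp wsb ulgb kglm vfb cwxj djubq
Hunk 3: at line 8 remove [hpzn,blsyp] add [zmdi,bxoza] -> 16 lines: ycasp uvtgc wsyz otvj tgq njjqt yqhhk etmx zmdi bxoza wsb ulgb kglm vfb cwxj djubq
Hunk 4: at line 9 remove [bxoza,wsb,ulgb] add [dvhh] -> 14 lines: ycasp uvtgc wsyz otvj tgq njjqt yqhhk etmx zmdi dvhh kglm vfb cwxj djubq
Hunk 5: at line 8 remove [zmdi,dvhh,kglm] add [wbvm,ehsx,lsz] -> 14 lines: ycasp uvtgc wsyz otvj tgq njjqt yqhhk etmx wbvm ehsx lsz vfb cwxj djubq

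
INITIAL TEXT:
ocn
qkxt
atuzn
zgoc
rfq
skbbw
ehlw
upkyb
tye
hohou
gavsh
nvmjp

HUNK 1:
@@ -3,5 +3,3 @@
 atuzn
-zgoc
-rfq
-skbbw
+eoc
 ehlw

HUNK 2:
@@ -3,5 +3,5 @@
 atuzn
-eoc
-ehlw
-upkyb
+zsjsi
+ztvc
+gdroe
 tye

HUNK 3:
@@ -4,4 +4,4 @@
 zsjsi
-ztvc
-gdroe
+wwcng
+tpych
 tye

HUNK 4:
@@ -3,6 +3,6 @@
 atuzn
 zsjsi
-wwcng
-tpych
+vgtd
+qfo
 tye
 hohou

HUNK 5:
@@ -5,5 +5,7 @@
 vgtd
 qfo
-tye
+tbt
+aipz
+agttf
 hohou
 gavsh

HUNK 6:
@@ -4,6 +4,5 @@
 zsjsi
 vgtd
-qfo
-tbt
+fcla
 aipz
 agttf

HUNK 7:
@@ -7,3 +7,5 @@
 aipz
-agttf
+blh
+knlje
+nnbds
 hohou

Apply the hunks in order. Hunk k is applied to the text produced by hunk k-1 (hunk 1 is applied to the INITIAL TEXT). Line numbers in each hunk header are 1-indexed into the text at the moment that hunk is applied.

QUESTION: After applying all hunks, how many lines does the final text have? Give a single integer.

Hunk 1: at line 3 remove [zgoc,rfq,skbbw] add [eoc] -> 10 lines: ocn qkxt atuzn eoc ehlw upkyb tye hohou gavsh nvmjp
Hunk 2: at line 3 remove [eoc,ehlw,upkyb] add [zsjsi,ztvc,gdroe] -> 10 lines: ocn qkxt atuzn zsjsi ztvc gdroe tye hohou gavsh nvmjp
Hunk 3: at line 4 remove [ztvc,gdroe] add [wwcng,tpych] -> 10 lines: ocn qkxt atuzn zsjsi wwcng tpych tye hohou gavsh nvmjp
Hunk 4: at line 3 remove [wwcng,tpych] add [vgtd,qfo] -> 10 lines: ocn qkxt atuzn zsjsi vgtd qfo tye hohou gavsh nvmjp
Hunk 5: at line 5 remove [tye] add [tbt,aipz,agttf] -> 12 lines: ocn qkxt atuzn zsjsi vgtd qfo tbt aipz agttf hohou gavsh nvmjp
Hunk 6: at line 4 remove [qfo,tbt] add [fcla] -> 11 lines: ocn qkxt atuzn zsjsi vgtd fcla aipz agttf hohou gavsh nvmjp
Hunk 7: at line 7 remove [agttf] add [blh,knlje,nnbds] -> 13 lines: ocn qkxt atuzn zsjsi vgtd fcla aipz blh knlje nnbds hohou gavsh nvmjp
Final line count: 13

Answer: 13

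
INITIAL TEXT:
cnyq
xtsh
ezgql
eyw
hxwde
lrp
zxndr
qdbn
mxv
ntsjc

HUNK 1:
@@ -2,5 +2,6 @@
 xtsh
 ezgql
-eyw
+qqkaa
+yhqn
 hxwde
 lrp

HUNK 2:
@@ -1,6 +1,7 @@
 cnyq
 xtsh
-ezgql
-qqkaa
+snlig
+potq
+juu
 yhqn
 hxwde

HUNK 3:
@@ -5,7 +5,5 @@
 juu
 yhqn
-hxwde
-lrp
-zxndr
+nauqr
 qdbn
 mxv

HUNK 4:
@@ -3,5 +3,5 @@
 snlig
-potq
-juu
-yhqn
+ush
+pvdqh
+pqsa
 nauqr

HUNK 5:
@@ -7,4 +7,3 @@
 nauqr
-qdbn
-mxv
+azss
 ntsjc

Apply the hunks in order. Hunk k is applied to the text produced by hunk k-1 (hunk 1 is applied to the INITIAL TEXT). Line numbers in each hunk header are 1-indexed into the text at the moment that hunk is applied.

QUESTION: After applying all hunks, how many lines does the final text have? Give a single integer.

Hunk 1: at line 2 remove [eyw] add [qqkaa,yhqn] -> 11 lines: cnyq xtsh ezgql qqkaa yhqn hxwde lrp zxndr qdbn mxv ntsjc
Hunk 2: at line 1 remove [ezgql,qqkaa] add [snlig,potq,juu] -> 12 lines: cnyq xtsh snlig potq juu yhqn hxwde lrp zxndr qdbn mxv ntsjc
Hunk 3: at line 5 remove [hxwde,lrp,zxndr] add [nauqr] -> 10 lines: cnyq xtsh snlig potq juu yhqn nauqr qdbn mxv ntsjc
Hunk 4: at line 3 remove [potq,juu,yhqn] add [ush,pvdqh,pqsa] -> 10 lines: cnyq xtsh snlig ush pvdqh pqsa nauqr qdbn mxv ntsjc
Hunk 5: at line 7 remove [qdbn,mxv] add [azss] -> 9 lines: cnyq xtsh snlig ush pvdqh pqsa nauqr azss ntsjc
Final line count: 9

Answer: 9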